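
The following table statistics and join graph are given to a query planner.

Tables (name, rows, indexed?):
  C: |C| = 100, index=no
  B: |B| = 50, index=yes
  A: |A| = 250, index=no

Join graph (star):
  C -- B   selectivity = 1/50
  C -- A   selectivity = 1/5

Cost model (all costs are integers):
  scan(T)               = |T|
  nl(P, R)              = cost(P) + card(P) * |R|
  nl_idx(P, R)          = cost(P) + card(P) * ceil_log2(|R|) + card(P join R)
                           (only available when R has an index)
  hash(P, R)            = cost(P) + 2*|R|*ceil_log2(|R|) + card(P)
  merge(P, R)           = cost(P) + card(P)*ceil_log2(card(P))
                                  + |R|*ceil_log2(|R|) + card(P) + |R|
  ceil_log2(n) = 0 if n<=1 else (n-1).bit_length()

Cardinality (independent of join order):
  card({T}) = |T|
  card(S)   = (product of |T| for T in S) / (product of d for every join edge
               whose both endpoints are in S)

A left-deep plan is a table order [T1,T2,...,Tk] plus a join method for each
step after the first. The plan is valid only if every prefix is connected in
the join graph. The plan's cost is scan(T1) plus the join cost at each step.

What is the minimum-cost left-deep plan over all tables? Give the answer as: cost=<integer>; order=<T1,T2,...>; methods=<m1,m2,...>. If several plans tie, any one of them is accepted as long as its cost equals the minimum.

Selinger DP (subsets sized 1..n):
  {C}: scan cost=100, card=100
  {B}: scan cost=50, card=50
  {A}: scan cost=250, card=250
  {BC}: card=100; try (B,hash)→800, (B,nl_idx)→800, (C,merge)→1200, (B,merge)→1250, (C,hash)→1500, (C,nl)→5050 …(+1); best=800 via (B,hash)
  {AC}: card=5000; try (C,hash)→1900, (A,merge)→3150, (C,merge)→3300, (A,hash)→4200, (A,nl)→25100, (C,nl)→25250; best=1900 via (C,hash)
  {ABC}: card=5000; try (A,merge)→3850, (A,hash)→4900, (B,hash)→7500, (A,nl)→25800, (B,nl_idx)→36900, (B,merge)→72250 …(+1); best=3850 via (A,merge)

cost=3850; order=C,B,A; methods=hash,merge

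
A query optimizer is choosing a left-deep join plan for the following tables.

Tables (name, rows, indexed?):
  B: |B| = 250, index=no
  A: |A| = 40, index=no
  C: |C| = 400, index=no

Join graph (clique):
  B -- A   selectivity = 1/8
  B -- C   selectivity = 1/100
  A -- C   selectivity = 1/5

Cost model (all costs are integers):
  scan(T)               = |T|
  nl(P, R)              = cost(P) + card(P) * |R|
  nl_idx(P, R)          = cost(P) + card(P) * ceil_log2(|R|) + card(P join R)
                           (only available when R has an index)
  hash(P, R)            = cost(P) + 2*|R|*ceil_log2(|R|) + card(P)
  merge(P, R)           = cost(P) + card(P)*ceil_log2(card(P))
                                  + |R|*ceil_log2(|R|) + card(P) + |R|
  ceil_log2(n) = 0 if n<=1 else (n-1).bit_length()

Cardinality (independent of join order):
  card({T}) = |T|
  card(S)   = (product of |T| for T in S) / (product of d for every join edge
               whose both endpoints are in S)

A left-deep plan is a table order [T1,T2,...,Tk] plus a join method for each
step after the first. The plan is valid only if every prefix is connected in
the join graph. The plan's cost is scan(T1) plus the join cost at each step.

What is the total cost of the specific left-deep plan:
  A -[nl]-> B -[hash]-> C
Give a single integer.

18490

step 1: scan A: cost=40, card=40
step 2: join B via nl
    card(P join B) = 40*250/(8) = 1250
    cost = 40 + 40*250 = 10040
step 3: join C via hash
    card(P join C) = 1250*400/(100*5) = 1000
    cost = 10040 + 2*400*9 + 1250 = 18490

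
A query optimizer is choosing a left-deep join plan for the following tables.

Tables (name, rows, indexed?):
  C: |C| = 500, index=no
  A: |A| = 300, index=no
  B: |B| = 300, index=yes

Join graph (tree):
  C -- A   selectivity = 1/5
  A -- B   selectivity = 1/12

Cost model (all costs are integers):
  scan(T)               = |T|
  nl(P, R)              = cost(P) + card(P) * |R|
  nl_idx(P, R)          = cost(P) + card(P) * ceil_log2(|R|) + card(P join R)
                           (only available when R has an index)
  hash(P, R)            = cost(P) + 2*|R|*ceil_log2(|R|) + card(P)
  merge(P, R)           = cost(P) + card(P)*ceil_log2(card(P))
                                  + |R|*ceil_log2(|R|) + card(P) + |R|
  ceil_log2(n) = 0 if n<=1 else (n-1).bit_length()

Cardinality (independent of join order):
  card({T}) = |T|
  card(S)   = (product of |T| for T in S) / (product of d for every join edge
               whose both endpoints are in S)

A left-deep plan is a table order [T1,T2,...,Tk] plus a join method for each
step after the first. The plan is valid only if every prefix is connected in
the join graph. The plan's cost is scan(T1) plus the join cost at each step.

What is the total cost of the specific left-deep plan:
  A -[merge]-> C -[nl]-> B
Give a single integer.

step 1: scan A: cost=300, card=300
step 2: join C via merge
    card(P join C) = 300*500/(5) = 30000
    cost = 300 + 300*9 + 500*9 + 300 + 500 = 8300
step 3: join B via nl
    card(P join B) = 30000*300/(12) = 750000
    cost = 8300 + 30000*300 = 9008300

9008300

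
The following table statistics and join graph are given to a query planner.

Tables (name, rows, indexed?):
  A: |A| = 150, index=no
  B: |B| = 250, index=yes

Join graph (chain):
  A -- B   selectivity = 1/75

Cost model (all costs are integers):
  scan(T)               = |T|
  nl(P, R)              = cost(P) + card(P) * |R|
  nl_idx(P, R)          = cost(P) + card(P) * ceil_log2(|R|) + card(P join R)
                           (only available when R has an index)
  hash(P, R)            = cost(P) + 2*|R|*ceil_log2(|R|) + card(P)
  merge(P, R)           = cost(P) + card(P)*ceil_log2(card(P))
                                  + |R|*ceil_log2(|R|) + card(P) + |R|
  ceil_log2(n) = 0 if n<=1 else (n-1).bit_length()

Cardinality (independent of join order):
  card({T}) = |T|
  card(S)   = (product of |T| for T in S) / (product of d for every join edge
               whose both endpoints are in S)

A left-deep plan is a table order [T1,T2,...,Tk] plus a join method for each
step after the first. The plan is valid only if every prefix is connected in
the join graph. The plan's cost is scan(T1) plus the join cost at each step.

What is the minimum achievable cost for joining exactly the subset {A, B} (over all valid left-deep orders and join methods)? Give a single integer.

Selinger DP over subsets of {A,B}:
  {A}: scan cost=150, card=150
  {B}: scan cost=250, card=250
  {AB}: card=500; try (B,nl_idx)→1850, (A,hash)→2900, (B,merge)→3750, (A,merge)→3850, (B,hash)→4300, (B,nl)→37650 …(+1); best=1850 via (B,nl_idx)

1850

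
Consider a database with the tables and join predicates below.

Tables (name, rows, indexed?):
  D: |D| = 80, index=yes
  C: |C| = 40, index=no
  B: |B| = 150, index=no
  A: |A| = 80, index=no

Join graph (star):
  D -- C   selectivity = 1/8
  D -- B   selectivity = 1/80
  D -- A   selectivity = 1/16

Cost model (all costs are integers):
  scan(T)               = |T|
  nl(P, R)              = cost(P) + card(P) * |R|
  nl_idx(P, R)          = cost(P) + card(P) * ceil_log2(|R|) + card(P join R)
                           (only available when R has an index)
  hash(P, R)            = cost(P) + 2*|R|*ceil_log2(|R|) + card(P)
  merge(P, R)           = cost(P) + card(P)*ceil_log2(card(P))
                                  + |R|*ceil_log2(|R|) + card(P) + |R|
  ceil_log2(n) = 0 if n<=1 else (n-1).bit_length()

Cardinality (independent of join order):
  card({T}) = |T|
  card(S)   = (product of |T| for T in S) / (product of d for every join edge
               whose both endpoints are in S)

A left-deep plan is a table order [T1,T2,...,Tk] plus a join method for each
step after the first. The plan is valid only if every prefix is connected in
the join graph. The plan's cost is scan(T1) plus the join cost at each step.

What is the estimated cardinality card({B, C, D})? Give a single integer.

Tables in S: B(150), C(40), D(80)
Edges inside S: D-C(d=8), D-B(d=80)
numerator = 150 * 40 * 80 = 480000
denominator = 8 * 80 = 640
card(S) = 480000 / 640 = 750

750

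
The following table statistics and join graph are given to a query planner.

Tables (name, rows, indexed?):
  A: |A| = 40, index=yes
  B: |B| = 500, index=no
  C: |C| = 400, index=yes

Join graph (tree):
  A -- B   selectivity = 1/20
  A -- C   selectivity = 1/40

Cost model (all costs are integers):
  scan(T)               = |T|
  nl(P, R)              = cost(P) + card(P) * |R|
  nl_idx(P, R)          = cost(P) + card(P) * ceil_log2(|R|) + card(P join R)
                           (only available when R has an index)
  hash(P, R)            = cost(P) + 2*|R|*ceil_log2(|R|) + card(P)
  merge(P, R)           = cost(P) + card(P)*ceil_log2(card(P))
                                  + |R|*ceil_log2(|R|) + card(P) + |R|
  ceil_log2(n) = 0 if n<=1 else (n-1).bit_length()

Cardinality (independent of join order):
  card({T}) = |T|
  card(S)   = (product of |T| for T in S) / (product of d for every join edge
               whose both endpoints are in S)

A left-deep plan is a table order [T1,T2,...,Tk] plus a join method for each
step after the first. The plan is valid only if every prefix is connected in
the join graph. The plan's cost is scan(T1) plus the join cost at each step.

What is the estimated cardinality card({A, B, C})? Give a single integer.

10000

Tables in S: A(40), B(500), C(400)
Edges inside S: A-B(d=20), A-C(d=40)
numerator = 40 * 500 * 400 = 8000000
denominator = 20 * 40 = 800
card(S) = 8000000 / 800 = 10000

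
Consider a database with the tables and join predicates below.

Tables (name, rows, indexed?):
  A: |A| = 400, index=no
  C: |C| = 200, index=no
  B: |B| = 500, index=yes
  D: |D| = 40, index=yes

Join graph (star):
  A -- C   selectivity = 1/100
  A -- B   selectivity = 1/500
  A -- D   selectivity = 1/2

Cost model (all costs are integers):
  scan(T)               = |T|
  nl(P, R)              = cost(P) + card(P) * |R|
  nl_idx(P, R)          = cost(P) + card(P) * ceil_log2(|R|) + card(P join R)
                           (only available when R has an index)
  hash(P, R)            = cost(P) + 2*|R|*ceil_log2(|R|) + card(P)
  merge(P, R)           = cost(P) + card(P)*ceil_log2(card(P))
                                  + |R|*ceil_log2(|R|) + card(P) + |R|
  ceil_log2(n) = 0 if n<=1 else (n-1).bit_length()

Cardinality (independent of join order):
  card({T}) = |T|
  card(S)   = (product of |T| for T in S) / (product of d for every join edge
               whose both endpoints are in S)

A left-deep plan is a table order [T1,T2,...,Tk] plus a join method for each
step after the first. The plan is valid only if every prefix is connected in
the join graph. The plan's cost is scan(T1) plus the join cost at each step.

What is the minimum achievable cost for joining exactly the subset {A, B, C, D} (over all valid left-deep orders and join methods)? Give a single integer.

9280

Selinger DP over subsets of {A,B,C,D}:
  {A}: scan cost=400, card=400
  {C}: scan cost=200, card=200
  {B}: scan cost=500, card=500
  {D}: scan cost=40, card=40
  {AC}: card=800; try (C,hash)→4000, (A,merge)→6000, (C,merge)→6200, (A,hash)→7600, (A,nl)→80200, (C,nl)→80400; best=4000 via (C,hash)
  {AB}: card=400; try (B,nl_idx)→4400, (A,hash)→8200, (B,merge)→9400, (A,merge)→9500, (B,hash)→9800, (B,nl)→200400 …(+1); best=4400 via (B,nl_idx)
  {AD}: card=8000; try (D,hash)→1280, (A,merge)→4320, (D,merge)→4680, (A,hash)→7280, (D,nl_idx)→10800, (A,nl)→16040 …(+1); best=1280 via (D,hash)
  {ABC}: card=800; try (C,hash)→8000, (C,merge)→10200, (B,nl_idx)→12000, (B,hash)→13800, (B,merge)→17800, (C,nl)→84400 …(+1); best=8000 via (C,hash)
  {ACD}: card=16000; try (D,hash)→5280, (C,hash)→12480, (D,merge)→13080, (D,nl_idx)→24800, (D,nl)→36000, (C,merge)→115080 …(+1); best=5280 via (D,hash)
  {ABD}: card=8000; try (D,hash)→5280, (D,merge)→8680, (D,nl_idx)→14800, (B,hash)→18280, (D,nl)→20400, (B,nl_idx)→81280 …(+2); best=5280 via (D,hash)
  {ABCD}: card=16000; try (D,hash)→9280, (C,hash)→16480, (D,merge)→17080, (D,nl_idx)→28800, (B,hash)→30280, (D,nl)→40000 …(+5); best=9280 via (D,hash)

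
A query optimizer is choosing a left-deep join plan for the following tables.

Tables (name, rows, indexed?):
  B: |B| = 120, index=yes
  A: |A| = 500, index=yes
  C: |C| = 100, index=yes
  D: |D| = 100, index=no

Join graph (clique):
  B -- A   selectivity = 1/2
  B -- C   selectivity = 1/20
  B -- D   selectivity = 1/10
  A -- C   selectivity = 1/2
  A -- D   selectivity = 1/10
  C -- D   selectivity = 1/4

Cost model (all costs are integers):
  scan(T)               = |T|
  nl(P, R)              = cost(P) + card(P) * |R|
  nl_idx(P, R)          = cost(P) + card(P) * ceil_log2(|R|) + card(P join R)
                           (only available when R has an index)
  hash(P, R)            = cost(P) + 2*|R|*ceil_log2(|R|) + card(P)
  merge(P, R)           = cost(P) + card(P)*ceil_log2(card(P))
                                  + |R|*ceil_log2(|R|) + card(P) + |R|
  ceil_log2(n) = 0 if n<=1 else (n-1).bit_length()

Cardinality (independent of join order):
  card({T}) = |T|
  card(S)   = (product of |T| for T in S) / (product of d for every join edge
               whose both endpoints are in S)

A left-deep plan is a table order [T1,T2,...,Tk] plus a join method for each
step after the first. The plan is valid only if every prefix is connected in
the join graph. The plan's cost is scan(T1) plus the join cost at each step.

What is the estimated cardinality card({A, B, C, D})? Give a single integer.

Tables in S: A(500), B(120), C(100), D(100)
Edges inside S: B-A(d=2), B-C(d=20), B-D(d=10), A-C(d=2), A-D(d=10), C-D(d=4)
numerator = 500 * 120 * 100 * 100 = 600000000
denominator = 2 * 20 * 10 * 2 * 10 * 4 = 32000
card(S) = 600000000 / 32000 = 18750

18750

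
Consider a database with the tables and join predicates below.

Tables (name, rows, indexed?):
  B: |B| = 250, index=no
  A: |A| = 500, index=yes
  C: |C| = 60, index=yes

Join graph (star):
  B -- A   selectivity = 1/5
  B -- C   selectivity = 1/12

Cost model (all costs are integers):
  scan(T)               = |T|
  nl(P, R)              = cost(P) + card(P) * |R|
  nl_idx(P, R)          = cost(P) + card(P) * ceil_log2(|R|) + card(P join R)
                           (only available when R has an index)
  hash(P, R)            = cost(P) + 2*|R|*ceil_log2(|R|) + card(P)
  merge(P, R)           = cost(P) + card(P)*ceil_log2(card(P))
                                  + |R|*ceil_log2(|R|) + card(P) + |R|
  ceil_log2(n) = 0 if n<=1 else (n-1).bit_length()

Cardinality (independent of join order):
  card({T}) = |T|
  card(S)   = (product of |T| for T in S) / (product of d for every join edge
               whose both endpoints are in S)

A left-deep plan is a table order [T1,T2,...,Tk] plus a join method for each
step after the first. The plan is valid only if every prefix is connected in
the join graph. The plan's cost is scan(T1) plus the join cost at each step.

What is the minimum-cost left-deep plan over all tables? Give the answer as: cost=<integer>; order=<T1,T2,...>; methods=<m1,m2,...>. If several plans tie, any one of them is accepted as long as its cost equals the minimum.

Selinger DP (subsets sized 1..n):
  {B}: scan cost=250, card=250
  {A}: scan cost=500, card=500
  {C}: scan cost=60, card=60
  {AB}: card=25000; try (B,hash)→5000, (A,merge)→7500, (B,merge)→7750, (A,hash)→9500, (A,nl_idx)→27500, (A,nl)→125250 …(+1); best=5000 via (B,hash)
  {BC}: card=1250; try (C,hash)→1220, (B,merge)→2730, (C,merge)→2920, (C,nl_idx)→3000, (B,hash)→4120, (B,nl)→15060 …(+1); best=1220 via (C,hash)
  {ABC}: card=125000; try (A,hash)→11470, (A,merge)→21220, (C,hash)→30720, (A,nl_idx)→137470, (C,nl_idx)→280000, (C,merge)→405420 …(+2); best=11470 via (A,hash)

cost=11470; order=B,C,A; methods=hash,hash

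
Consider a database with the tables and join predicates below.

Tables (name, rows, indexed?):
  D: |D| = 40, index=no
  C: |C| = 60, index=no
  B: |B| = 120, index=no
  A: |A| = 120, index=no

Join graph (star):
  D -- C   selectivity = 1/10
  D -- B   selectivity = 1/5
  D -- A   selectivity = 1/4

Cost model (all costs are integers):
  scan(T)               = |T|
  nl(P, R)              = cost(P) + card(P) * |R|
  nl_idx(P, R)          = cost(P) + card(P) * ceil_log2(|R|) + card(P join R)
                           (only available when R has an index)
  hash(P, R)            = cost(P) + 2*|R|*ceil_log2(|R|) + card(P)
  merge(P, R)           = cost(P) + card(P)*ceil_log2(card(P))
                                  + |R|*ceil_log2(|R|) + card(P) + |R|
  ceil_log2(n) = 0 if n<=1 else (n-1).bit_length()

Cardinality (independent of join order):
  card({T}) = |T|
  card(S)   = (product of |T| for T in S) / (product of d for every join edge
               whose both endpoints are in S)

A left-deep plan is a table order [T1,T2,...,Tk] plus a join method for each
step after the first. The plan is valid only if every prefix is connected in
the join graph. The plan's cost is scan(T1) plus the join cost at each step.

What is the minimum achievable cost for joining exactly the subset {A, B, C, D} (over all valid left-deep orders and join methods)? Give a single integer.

Selinger DP over subsets of {A,B,C,D}:
  {D}: scan cost=40, card=40
  {C}: scan cost=60, card=60
  {B}: scan cost=120, card=120
  {A}: scan cost=120, card=120
  {CD}: card=240; try (D,hash)→600, (C,merge)→740, (D,merge)→760, (C,hash)→800, (C,nl)→2440, (D,nl)→2460; best=600 via (D,hash)
  {BD}: card=960; try (D,hash)→720, (B,merge)→1280, (D,merge)→1360, (B,hash)→1760, (B,nl)→4840, (D,nl)→4920; best=720 via (D,hash)
  {AD}: card=1200; try (D,hash)→720, (A,merge)→1280, (D,merge)→1360, (A,hash)→1760, (A,nl)→4840, (D,nl)→4920; best=720 via (D,hash)
  {BCD}: card=5760; try (C,hash)→2400, (B,hash)→2520, (B,merge)→3720, (C,merge)→11700, (B,nl)→29400, (C,nl)→58320; best=2400 via (C,hash)
  {ACD}: card=7200; try (A,hash)→2520, (C,hash)→2640, (A,merge)→3720, (C,merge)→15540, (A,nl)→29400, (C,nl)→72720; best=2520 via (A,hash)
  {ABD}: card=28800; try (A,hash)→3360, (B,hash)→3600, (A,merge)→12240, (B,merge)→16080, (A,nl)→115920, (B,nl)→144720; best=3360 via (A,hash)
  {ABCD}: card=172800; try (A,hash)→9840, (B,hash)→11400, (C,hash)→32880, (A,merge)→84000, (B,merge)→104280, (C,merge)→464580 …(+3); best=9840 via (A,hash)

9840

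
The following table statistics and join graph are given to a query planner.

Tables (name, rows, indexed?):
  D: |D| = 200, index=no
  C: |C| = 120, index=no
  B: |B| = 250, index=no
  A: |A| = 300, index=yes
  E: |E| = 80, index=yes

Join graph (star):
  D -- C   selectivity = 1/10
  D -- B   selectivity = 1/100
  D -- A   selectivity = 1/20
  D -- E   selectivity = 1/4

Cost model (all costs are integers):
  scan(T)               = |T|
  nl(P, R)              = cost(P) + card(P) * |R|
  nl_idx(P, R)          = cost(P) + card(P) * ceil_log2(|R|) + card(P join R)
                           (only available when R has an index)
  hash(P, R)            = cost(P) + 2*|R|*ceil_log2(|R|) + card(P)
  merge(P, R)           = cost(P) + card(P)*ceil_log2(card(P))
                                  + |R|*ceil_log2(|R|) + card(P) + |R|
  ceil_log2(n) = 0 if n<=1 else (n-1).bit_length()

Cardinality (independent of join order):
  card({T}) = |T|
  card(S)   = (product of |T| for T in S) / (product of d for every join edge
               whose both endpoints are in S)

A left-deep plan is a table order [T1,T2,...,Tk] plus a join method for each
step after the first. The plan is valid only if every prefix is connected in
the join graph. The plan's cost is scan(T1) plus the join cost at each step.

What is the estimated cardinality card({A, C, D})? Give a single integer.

Tables in S: A(300), C(120), D(200)
Edges inside S: D-C(d=10), D-A(d=20)
numerator = 300 * 120 * 200 = 7200000
denominator = 10 * 20 = 200
card(S) = 7200000 / 200 = 36000

36000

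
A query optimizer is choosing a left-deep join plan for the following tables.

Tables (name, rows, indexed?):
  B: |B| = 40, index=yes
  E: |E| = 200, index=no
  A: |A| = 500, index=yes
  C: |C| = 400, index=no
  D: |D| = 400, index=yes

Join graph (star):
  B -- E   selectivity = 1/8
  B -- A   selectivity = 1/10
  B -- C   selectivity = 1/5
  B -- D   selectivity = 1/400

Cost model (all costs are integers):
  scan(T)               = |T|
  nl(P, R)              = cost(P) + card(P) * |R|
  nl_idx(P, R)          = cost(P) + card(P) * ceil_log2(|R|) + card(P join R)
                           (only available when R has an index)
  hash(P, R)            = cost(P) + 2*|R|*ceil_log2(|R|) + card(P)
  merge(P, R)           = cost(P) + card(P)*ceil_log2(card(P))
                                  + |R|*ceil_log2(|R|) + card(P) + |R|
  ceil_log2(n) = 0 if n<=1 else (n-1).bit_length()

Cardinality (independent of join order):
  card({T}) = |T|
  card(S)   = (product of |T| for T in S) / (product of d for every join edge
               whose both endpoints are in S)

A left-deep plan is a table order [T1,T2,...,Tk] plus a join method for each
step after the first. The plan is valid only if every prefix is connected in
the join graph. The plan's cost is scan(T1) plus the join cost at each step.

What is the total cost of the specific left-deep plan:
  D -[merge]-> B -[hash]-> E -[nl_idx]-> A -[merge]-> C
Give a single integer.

step 1: scan D: cost=400, card=400
step 2: join B via merge
    card(P join B) = 400*40/(400) = 40
    cost = 400 + 400*9 + 40*6 + 400 + 40 = 4680
step 3: join E via hash
    card(P join E) = 40*200/(8) = 1000
    cost = 4680 + 2*200*8 + 40 = 7920
step 4: join A via nl_idx
    card(P join A) = 1000*500/(10) = 50000
    cost = 7920 + 1000*9 + 50000 = 66920
step 5: join C via merge
    card(P join C) = 50000*400/(5) = 4000000
    cost = 66920 + 50000*16 + 400*9 + 50000 + 400 = 920920

920920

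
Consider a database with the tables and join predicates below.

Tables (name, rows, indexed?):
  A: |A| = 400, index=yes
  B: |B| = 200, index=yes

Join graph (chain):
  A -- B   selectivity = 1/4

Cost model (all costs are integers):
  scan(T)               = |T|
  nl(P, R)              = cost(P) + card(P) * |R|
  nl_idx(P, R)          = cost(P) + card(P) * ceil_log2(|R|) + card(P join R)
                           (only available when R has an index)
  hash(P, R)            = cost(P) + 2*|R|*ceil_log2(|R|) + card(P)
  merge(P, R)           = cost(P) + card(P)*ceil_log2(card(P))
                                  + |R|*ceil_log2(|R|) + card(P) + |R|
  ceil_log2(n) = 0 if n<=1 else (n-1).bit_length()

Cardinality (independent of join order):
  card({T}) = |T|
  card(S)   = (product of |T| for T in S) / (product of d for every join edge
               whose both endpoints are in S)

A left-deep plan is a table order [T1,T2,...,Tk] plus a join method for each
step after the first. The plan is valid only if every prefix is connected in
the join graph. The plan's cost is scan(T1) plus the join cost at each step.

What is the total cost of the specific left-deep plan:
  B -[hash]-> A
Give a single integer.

7600

step 1: scan B: cost=200, card=200
step 2: join A via hash
    card(P join A) = 200*400/(4) = 20000
    cost = 200 + 2*400*9 + 200 = 7600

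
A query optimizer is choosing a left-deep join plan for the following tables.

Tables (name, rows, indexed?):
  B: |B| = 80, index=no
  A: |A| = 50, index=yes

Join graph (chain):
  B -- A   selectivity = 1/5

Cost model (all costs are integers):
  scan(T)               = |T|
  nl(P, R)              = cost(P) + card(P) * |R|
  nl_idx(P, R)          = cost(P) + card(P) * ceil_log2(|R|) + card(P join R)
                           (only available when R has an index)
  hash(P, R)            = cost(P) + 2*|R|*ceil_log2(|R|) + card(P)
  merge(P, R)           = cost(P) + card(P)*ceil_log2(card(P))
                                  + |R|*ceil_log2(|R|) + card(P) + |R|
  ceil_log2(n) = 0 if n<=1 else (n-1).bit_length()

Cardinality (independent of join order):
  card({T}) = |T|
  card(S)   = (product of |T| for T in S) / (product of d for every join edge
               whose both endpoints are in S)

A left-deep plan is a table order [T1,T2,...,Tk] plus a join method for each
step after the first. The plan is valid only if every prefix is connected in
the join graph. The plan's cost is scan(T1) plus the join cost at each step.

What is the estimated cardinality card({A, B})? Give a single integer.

Tables in S: A(50), B(80)
Edges inside S: B-A(d=5)
numerator = 50 * 80 = 4000
denominator = 5 = 5
card(S) = 4000 / 5 = 800

800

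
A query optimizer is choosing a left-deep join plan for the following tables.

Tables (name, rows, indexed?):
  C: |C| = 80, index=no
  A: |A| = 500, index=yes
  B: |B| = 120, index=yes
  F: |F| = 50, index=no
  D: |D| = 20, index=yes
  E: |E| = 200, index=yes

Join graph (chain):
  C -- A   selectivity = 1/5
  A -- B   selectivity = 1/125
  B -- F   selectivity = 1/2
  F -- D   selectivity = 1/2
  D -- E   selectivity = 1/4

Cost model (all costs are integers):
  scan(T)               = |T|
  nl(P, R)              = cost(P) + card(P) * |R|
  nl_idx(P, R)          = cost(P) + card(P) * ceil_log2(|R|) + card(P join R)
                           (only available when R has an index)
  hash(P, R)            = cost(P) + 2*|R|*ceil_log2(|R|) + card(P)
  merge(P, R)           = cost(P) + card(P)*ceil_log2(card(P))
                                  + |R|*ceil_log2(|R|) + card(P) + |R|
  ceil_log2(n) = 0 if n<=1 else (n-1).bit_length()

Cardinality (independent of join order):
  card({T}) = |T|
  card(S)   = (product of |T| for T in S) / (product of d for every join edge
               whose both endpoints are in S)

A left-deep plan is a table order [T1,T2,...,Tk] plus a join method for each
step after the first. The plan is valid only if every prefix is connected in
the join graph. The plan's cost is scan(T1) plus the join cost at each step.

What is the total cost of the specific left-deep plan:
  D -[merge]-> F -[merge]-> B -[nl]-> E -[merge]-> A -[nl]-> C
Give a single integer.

step 1: scan D: cost=20, card=20
step 2: join F via merge
    card(P join F) = 20*50/(2) = 500
    cost = 20 + 20*5 + 50*6 + 20 + 50 = 490
step 3: join B via merge
    card(P join B) = 500*120/(2) = 30000
    cost = 490 + 500*9 + 120*7 + 500 + 120 = 6450
step 4: join E via nl
    card(P join E) = 30000*200/(4) = 1500000
    cost = 6450 + 30000*200 = 6006450
step 5: join A via merge
    card(P join A) = 1500000*500/(125) = 6000000
    cost = 6006450 + 1500000*21 + 500*9 + 1500000 + 500 = 39011450
step 6: join C via nl
    card(P join C) = 6000000*80/(5) = 96000000
    cost = 39011450 + 6000000*80 = 519011450

519011450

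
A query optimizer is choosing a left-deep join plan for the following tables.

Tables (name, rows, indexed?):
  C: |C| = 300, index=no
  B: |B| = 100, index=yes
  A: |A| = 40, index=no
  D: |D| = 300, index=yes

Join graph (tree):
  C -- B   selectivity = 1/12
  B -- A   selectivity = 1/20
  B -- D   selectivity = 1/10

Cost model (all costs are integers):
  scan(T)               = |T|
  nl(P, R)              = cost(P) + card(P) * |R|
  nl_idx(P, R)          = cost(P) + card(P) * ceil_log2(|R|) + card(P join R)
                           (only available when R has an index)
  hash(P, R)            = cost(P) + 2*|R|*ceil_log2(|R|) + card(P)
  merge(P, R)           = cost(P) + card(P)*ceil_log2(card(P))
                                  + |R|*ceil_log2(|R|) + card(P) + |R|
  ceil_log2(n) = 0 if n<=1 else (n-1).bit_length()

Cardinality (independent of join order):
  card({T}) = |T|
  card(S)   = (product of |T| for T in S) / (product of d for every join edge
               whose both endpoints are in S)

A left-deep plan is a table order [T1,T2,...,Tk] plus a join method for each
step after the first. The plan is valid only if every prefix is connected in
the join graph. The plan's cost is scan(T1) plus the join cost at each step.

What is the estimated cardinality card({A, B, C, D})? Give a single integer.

Tables in S: A(40), B(100), C(300), D(300)
Edges inside S: C-B(d=12), B-A(d=20), B-D(d=10)
numerator = 40 * 100 * 300 * 300 = 360000000
denominator = 12 * 20 * 10 = 2400
card(S) = 360000000 / 2400 = 150000

150000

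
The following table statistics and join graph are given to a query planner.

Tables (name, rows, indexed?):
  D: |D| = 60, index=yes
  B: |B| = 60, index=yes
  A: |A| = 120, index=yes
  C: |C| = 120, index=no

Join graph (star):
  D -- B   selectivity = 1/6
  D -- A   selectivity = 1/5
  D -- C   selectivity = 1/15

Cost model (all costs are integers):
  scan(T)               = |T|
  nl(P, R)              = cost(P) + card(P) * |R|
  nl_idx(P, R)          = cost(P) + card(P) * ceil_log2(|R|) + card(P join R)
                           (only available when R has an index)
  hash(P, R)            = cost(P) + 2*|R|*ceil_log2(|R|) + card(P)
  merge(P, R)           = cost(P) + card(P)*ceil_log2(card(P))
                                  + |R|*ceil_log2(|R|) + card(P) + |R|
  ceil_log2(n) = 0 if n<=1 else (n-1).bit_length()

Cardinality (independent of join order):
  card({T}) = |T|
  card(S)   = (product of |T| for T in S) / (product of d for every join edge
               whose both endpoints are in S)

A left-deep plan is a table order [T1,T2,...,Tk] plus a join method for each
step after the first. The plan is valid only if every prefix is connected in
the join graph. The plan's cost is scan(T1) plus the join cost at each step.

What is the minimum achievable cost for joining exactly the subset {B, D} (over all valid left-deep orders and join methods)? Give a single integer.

840

Selinger DP over subsets of {B,D}:
  {D}: scan cost=60, card=60
  {B}: scan cost=60, card=60
  {BD}: card=600; try (D,hash)→840, (B,hash)→840, (D,merge)→900, (B,merge)→900, (D,nl_idx)→1020, (B,nl_idx)→1020 …(+2); best=840 via (D,hash)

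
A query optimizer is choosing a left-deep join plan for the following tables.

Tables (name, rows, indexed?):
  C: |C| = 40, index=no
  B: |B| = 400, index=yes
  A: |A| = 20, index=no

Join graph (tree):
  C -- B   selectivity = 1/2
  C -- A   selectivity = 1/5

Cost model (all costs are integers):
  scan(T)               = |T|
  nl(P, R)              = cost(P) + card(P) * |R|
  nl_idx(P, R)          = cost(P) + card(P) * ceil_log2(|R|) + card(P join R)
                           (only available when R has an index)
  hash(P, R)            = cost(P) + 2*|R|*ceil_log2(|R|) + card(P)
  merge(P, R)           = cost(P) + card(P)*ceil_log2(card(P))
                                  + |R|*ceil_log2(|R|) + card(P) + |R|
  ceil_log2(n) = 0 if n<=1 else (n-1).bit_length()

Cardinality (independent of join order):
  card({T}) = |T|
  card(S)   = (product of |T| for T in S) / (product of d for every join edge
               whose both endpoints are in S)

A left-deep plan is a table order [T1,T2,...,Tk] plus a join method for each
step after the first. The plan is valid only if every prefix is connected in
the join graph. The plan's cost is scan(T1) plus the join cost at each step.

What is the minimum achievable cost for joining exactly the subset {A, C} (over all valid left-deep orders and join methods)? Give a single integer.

Selinger DP over subsets of {A,C}:
  {C}: scan cost=40, card=40
  {A}: scan cost=20, card=20
  {AC}: card=160; try (A,hash)→280, (C,merge)→420, (A,merge)→440, (C,hash)→520, (C,nl)→820, (A,nl)→840; best=280 via (A,hash)

280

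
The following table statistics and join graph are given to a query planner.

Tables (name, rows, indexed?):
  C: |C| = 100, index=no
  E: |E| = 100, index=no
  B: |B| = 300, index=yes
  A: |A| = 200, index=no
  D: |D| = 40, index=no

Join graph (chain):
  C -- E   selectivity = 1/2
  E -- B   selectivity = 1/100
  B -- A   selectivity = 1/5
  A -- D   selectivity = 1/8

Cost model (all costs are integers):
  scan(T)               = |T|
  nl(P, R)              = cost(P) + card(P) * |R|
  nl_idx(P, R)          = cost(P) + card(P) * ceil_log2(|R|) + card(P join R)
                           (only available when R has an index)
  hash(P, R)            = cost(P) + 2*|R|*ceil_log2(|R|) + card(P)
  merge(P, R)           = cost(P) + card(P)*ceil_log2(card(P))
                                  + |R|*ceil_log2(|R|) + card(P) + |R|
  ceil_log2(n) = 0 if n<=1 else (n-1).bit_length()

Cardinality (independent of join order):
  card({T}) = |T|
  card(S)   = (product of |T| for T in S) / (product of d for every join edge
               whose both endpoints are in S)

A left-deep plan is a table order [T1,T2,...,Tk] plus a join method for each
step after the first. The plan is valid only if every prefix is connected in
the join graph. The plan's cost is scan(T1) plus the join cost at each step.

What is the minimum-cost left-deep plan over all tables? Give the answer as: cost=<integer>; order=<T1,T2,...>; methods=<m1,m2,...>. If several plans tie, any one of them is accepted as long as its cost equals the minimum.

cost=78680; order=E,B,A,D,C; methods=nl_idx,hash,hash,hash

Selinger DP (subsets sized 1..n):
  {C}: scan cost=100, card=100
  {E}: scan cost=100, card=100
  {B}: scan cost=300, card=300
  {A}: scan cost=200, card=200
  {D}: scan cost=40, card=40
  {CE}: card=5000; try (E,hash)→1600, (C,hash)→1600, (E,merge)→1700, (C,merge)→1700, (E,nl)→10100, (C,nl)→10100; best=1600 via (E,hash)
  {BE}: card=300; try (B,nl_idx)→1300, (E,hash)→2000, (B,merge)→3900, (E,merge)→4100, (B,hash)→5600, (B,nl)→30100 …(+1); best=1300 via (B,nl_idx)
  {AB}: card=12000; try (A,hash)→3800, (B,merge)→5000, (A,merge)→5100, (B,hash)→5800, (B,nl_idx)→14000, (B,nl)→60200 …(+1); best=3800 via (A,hash)
  {AD}: card=1000; try (D,hash)→880, (A,merge)→2120, (D,merge)→2280, (A,hash)→3280, (A,nl)→8040, (D,nl)→8200; best=880 via (D,hash)
  {BCE}: card=15000; try (C,hash)→3000, (C,merge)→5100, (B,hash)→12000, (C,nl)→31300, (B,nl_idx)→61600, (B,merge)→74600 …(+1); best=3000 via (C,hash)
  {ABE}: card=12000; try (A,hash)→4800, (A,merge)→6100, (E,hash)→17200, (A,nl)→61300, (E,merge)→184600, (E,nl)→1203800; best=4800 via (A,hash)
  {ABD}: card=60000; try (B,hash)→7280, (B,merge)→14880, (D,hash)→16280, (B,nl_idx)→69880, (D,merge)→184080, (B,nl)→300880 …(+1); best=7280 via (B,hash)
  {ABCE}: card=600000; try (C,hash)→18200, (A,hash)→21200, (C,merge)→185600, (A,merge)→229800, (C,nl)→1204800, (A,nl)→3003000; best=18200 via (C,hash)
  {ABDE}: card=60000; try (D,hash)→17280, (E,hash)→68680, (D,merge)→185080, (D,nl)→484800, (E,merge)→1028080, (E,nl)→6007280; best=17280 via (D,hash)
  {ABCDE}: card=3000000; try (C,hash)→78680, (D,hash)→618680, (C,merge)→1038080, (C,nl)→6017280, (D,merge)→12618480, (D,nl)→24018200; best=78680 via (C,hash)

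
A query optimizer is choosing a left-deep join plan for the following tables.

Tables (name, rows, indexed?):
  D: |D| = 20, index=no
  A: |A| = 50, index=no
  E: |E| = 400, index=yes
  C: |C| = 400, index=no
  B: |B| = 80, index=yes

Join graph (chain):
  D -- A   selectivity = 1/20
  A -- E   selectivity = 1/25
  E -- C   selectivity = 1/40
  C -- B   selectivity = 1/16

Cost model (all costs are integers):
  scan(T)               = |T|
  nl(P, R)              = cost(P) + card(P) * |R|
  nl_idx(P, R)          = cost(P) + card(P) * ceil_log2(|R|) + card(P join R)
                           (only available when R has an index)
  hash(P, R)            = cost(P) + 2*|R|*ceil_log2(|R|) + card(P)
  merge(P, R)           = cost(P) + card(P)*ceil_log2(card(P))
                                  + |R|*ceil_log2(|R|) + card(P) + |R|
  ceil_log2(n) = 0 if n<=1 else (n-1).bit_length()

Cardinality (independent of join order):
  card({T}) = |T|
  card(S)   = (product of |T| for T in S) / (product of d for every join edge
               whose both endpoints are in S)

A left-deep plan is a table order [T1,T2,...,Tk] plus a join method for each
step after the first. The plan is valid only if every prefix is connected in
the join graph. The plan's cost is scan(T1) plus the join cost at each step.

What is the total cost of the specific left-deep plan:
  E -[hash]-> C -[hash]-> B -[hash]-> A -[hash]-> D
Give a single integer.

73920

step 1: scan E: cost=400, card=400
step 2: join C via hash
    card(P join C) = 400*400/(40) = 4000
    cost = 400 + 2*400*9 + 400 = 8000
step 3: join B via hash
    card(P join B) = 4000*80/(16) = 20000
    cost = 8000 + 2*80*7 + 4000 = 13120
step 4: join A via hash
    card(P join A) = 20000*50/(25) = 40000
    cost = 13120 + 2*50*6 + 20000 = 33720
step 5: join D via hash
    card(P join D) = 40000*20/(20) = 40000
    cost = 33720 + 2*20*5 + 40000 = 73920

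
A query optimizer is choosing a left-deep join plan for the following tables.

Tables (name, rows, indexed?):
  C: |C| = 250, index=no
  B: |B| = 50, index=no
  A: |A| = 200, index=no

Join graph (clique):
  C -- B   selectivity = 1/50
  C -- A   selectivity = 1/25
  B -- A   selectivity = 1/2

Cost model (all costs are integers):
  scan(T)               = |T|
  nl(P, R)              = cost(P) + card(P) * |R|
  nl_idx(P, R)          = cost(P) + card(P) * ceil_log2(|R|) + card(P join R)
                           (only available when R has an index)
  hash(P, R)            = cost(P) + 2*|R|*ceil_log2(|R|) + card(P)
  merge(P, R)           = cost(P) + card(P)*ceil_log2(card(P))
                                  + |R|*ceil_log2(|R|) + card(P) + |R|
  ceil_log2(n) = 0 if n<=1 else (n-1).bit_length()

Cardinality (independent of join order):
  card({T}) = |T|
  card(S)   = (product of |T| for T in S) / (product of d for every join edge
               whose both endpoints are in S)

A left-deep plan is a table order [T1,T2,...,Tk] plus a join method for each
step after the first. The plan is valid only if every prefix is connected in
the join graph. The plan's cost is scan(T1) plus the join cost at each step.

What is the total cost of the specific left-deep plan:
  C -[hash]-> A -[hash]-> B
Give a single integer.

step 1: scan C: cost=250, card=250
step 2: join A via hash
    card(P join A) = 250*200/(25) = 2000
    cost = 250 + 2*200*8 + 250 = 3700
step 3: join B via hash
    card(P join B) = 2000*50/(50*2) = 1000
    cost = 3700 + 2*50*6 + 2000 = 6300

6300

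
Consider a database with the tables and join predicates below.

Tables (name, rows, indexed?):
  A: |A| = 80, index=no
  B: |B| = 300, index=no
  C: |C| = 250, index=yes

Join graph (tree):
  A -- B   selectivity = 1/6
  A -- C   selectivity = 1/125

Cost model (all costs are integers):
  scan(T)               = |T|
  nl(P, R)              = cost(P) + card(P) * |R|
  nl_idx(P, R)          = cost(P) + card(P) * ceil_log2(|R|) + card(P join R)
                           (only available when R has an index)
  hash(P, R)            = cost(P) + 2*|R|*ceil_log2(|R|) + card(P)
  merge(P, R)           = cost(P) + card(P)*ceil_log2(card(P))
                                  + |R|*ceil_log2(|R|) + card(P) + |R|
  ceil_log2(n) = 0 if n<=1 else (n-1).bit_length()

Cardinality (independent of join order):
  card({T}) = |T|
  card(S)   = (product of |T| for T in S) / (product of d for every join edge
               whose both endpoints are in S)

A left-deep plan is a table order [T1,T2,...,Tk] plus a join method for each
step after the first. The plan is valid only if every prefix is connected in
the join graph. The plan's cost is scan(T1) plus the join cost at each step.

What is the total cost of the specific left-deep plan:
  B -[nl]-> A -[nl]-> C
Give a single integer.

step 1: scan B: cost=300, card=300
step 2: join A via nl
    card(P join A) = 300*80/(6) = 4000
    cost = 300 + 300*80 = 24300
step 3: join C via nl
    card(P join C) = 4000*250/(125) = 8000
    cost = 24300 + 4000*250 = 1024300

1024300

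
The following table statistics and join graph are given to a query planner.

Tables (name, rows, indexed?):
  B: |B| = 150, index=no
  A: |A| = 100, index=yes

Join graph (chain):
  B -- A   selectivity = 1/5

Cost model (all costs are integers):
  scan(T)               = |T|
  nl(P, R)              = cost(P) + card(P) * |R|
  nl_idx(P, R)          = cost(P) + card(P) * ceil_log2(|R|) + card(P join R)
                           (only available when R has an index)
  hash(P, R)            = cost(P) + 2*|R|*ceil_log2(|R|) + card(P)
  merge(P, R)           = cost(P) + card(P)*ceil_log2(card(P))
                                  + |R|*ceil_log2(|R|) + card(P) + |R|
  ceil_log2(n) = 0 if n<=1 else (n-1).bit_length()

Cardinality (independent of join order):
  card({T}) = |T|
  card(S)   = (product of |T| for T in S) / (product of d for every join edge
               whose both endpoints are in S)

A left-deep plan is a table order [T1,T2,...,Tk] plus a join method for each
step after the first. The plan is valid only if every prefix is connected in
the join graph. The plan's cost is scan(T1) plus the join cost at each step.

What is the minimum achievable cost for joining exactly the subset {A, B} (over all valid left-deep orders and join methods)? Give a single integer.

Selinger DP over subsets of {A,B}:
  {B}: scan cost=150, card=150
  {A}: scan cost=100, card=100
  {AB}: card=3000; try (A,hash)→1700, (B,merge)→2250, (A,merge)→2300, (B,hash)→2600, (A,nl_idx)→4200, (B,nl)→15100 …(+1); best=1700 via (A,hash)

1700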